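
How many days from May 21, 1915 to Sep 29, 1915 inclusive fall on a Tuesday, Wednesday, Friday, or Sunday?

May 21, 1915 is a Friday.
From May 21, 1915 to Sep 29, 1915 is 132 days inclusive.
132 = 7 × 18 + 6, so there are 18 full weeks plus 6 extra days.
Each full week contributes 4 days from the set (Tue, Wed, Fri, Sun): 18 × 4 = 72.
The 6 extra days are Friday, Saturday, Sunday, Monday, Tuesday, Wednesday — 4 of them qualify.
Total: 72 + 4 = 76.

76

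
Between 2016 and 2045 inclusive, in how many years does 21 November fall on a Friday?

4

Day of week of November 21 in each year:
2016: Mon, 2017: Tue, 2018: Wed, 2019: Thu, 2020: Sat, 2021: Sun, 2022: Mon, 2023: Tue, 2024: Thu, 2025: Fri ✓, 2026: Sat, 2027: Sun, 2028: Tue, 2029: Wed, 2030: Thu, 2031: Fri ✓, 2032: Sun, 2033: Mon, 2034: Tue, 2035: Wed, 2036: Fri ✓, 2037: Sat, 2038: Sun, 2039: Mon, 2040: Wed, 2041: Thu, 2042: Fri ✓, 2043: Sat, 2044: Mon, 2045: Tue
Fridays: 2025, 2031, 2036, 2042.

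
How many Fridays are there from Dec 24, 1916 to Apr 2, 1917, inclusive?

Dec 24, 1916 is a Sunday.
From Dec 24, 1916 to Apr 2, 1917 is 100 days inclusive.
100 = 7 × 14 + 2, so there are 14 full weeks plus 2 extra days.
Each full week contributes one Friday: 14 so far.
The 2 extra days are Sun, Mon — none qualify.
Total: 14 + 0 = 14.

14 Fridays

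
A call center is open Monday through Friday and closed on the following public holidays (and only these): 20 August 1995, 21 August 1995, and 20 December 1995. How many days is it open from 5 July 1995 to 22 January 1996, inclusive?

5 July 1995 is a Wednesday.
The range spans 202 days (inclusive of both endpoints).
202 = 7 × 28 + 6, so there are 28 full weeks plus 6 extra days.
Each full week contributes 5 weekdays (Mon–Fri): 28 × 5 = 140.
The 6 extra days are Wednesday, Thursday, Friday, Saturday, Sunday, Monday — 4 of them qualify.
Total: 140 + 4 = 144.
Holidays: 20 August 1995 (Sun); 21 August 1995 (Mon); 20 December 1995 (Wed).
2 of the 3 holidays fall on weekdays; the rest are weekends and were already excluded.
Business days: 144 − 2 = 142.

142 working days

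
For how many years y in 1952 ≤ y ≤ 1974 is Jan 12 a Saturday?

Day of week of January 12 in each year:
1952: Sat ✓, 1953: Mon, 1954: Tue, 1955: Wed, 1956: Thu, 1957: Sat ✓, 1958: Sun, 1959: Mon, 1960: Tue, 1961: Thu, 1962: Fri, 1963: Sat ✓, 1964: Sun, 1965: Tue, 1966: Wed, 1967: Thu, 1968: Fri, 1969: Sun, 1970: Mon, 1971: Tue, 1972: Wed, 1973: Fri, 1974: Sat ✓
Saturdays: 1952, 1957, 1963, 1974.

4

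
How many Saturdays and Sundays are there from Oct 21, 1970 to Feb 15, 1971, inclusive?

Oct 21, 1970 is a Wednesday.
The range spans 118 days (inclusive of both endpoints).
118 = 7 × 16 + 6, so there are 16 full weeks plus 6 extra days.
Each full week contributes 2 weekend days (Sat, Sun): 16 × 2 = 32.
The 6 extra days are Wednesday, Thursday, Friday, Saturday, Sunday, Monday — 2 of them qualify.
Total: 32 + 2 = 34.

34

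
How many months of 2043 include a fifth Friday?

A month has five Fridays exactly when Friday falls within its first (length − 28) days.
Jan: 31 days, starts Thu → 5 of Thu, Fri, Sat ✓
Feb: 28 days, starts Sun → 5 of (none)
Mar: 31 days, starts Sun → 5 of Sun, Mon, Tue
Apr: 30 days, starts Wed → 5 of Wed, Thu
May: 31 days, starts Fri → 5 of Fri, Sat, Sun ✓
Jun: 30 days, starts Mon → 5 of Mon, Tue
Jul: 31 days, starts Wed → 5 of Wed, Thu, Fri ✓
Aug: 31 days, starts Sat → 5 of Sat, Sun, Mon
Sep: 30 days, starts Tue → 5 of Tue, Wed
Oct: 31 days, starts Thu → 5 of Thu, Fri, Sat ✓
Nov: 30 days, starts Sun → 5 of Sun, Mon
Dec: 31 days, starts Tue → 5 of Tue, Wed, Thu
Months with five Fridays: Jan, May, Jul, Oct.

4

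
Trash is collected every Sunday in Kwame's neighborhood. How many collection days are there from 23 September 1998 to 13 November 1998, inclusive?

23 September 1998 is a Wednesday.
From 23 September 1998 to 13 November 1998 is 52 days inclusive.
52 = 7 × 7 + 3, so there are 7 full weeks plus 3 extra days.
Each full week contributes one Sunday: 7 so far.
The 3 extra days are Wednesday, Thursday, Friday — none qualify.
Total: 7 + 0 = 7.

7 Sundays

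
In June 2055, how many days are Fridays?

4

June 1, 2055 is a Tuesday.
The range spans 30 days (inclusive of both endpoints).
30 = 7 × 4 + 2, so there are 4 full weeks plus 2 extra days.
Each full week contributes one Friday: 4 so far.
The 2 extra days are Tue, Wed — none qualify.
Total: 4 + 0 = 4.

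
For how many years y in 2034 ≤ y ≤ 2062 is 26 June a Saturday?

4

Day of week of June 26 in each year:
2034: Mon, 2035: Tue, 2036: Thu, 2037: Fri, 2038: Sat ✓, 2039: Sun, 2040: Tue, 2041: Wed, 2042: Thu, 2043: Fri, 2044: Sun, 2045: Mon, 2046: Tue, 2047: Wed, 2048: Fri, 2049: Sat ✓, 2050: Sun, 2051: Mon, 2052: Wed, 2053: Thu, 2054: Fri, 2055: Sat ✓, 2056: Mon, 2057: Tue, 2058: Wed, 2059: Thu, 2060: Sat ✓, 2061: Sun, 2062: Mon
Saturdays: 2038, 2049, 2055, 2060.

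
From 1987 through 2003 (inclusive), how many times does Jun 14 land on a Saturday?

Day of week of June 14 in each year:
1987: Sun, 1988: Tue, 1989: Wed, 1990: Thu, 1991: Fri, 1992: Sun, 1993: Mon, 1994: Tue, 1995: Wed, 1996: Fri, 1997: Sat ✓, 1998: Sun, 1999: Mon, 2000: Wed, 2001: Thu, 2002: Fri, 2003: Sat ✓
Saturdays: 1997, 2003.

2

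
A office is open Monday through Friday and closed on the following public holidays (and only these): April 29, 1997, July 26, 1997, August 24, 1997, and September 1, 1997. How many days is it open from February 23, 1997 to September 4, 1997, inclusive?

137

February 23, 1997 is a Sunday.
From February 23, 1997 to September 4, 1997 is 194 days inclusive.
194 = 7 × 27 + 5, so there are 27 full weeks plus 5 extra days.
Each full week contributes 5 weekdays (Mon–Fri): 27 × 5 = 135.
The 5 extra days are Sun, Mon, Tue, Wed, Thu — 4 of them qualify.
Total: 135 + 4 = 139.
Holidays: April 29, 1997 (Tue); July 26, 1997 (Sat); August 24, 1997 (Sun); September 1, 1997 (Mon).
2 of the 4 holidays fall on weekdays; the rest are weekends and were already excluded.
Business days: 139 − 2 = 137.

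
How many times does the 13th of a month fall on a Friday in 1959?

The 13th falls on a Friday when the month's 13th has weekday Fri.
Jan 13 is Tue; Feb 13 is Fri ✓; Mar 13 is Fri ✓; Apr 13 is Mon; May 13 is Wed; Jun 13 is Sat; Jul 13 is Mon; Aug 13 is Thu; Sep 13 is Sun; Oct 13 is Tue; Nov 13 is Fri ✓; Dec 13 is Sun.
Friday the 13ths: Feb, Mar, Nov.

3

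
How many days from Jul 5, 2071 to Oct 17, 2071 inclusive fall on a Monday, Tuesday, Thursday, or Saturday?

Jul 5, 2071 is a Sunday.
From Jul 5, 2071 to Oct 17, 2071 is 105 days inclusive.
105 = 7 × 15, so the span is exactly 15 full weeks.
Each full week contributes 4 days from the set (Mon, Tue, Thu, Sat): 15 × 4 = 60.
Total: 60.

60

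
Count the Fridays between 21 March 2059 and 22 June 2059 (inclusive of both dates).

14

21 March 2059 is a Friday.
The range spans 94 days (inclusive of both endpoints).
94 = 7 × 13 + 3, so there are 13 full weeks plus 3 extra days.
Each full week contributes one Friday: 13 so far.
The 3 extra days are Friday, Saturday, Sunday — 1 of them qualifies.
Total: 13 + 1 = 14.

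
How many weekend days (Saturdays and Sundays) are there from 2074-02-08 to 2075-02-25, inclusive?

110

2074-02-08 is a Thursday.
That's 383 days from start to end, counting both.
383 = 7 × 54 + 5, so there are 54 full weeks plus 5 extra days.
Each full week contributes 2 weekend days (Sat, Sun): 54 × 2 = 108.
The 5 extra days are Thu, Fri, Sat, Sun, Mon — 2 of them qualify.
Total: 108 + 2 = 110.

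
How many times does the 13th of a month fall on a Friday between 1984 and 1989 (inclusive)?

12

Friday-the-13ths by year:
1984: Jan, Apr, Jul
1985: Sep, Dec
1986: Jun
1987: Feb, Mar, Nov
1988: May
1989: Jan, Oct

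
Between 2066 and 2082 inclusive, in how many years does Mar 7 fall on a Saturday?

Day of week of March 7 in each year:
2066: Sun, 2067: Mon, 2068: Wed, 2069: Thu, 2070: Fri, 2071: Sat ✓, 2072: Mon, 2073: Tue, 2074: Wed, 2075: Thu, 2076: Sat ✓, 2077: Sun, 2078: Mon, 2079: Tue, 2080: Thu, 2081: Fri, 2082: Sat ✓
Saturdays: 2071, 2076, 2082.

3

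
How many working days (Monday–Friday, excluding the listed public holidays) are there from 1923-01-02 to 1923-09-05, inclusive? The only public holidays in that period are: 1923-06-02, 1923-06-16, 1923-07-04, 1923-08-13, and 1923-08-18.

175 working days

1923-01-02 is a Tuesday.
From 1923-01-02 to 1923-09-05 is 247 days inclusive.
247 = 7 × 35 + 2, so there are 35 full weeks plus 2 extra days.
Each full week contributes 5 weekdays (Mon–Fri): 35 × 5 = 175.
The 2 extra days are Tuesday, Wednesday — 2 of them qualify.
Total: 175 + 2 = 177.
Holidays: 1923-06-02 (Sat); 1923-06-16 (Sat); 1923-07-04 (Wed); 1923-08-13 (Mon); 1923-08-18 (Sat).
2 of the 5 holidays fall on weekdays; the rest are weekends and were already excluded.
Business days: 177 − 2 = 175.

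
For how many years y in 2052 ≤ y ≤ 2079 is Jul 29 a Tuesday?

4

Day of week of July 29 in each year:
2052: Mon, 2053: Tue ✓, 2054: Wed, 2055: Thu, 2056: Sat, 2057: Sun, 2058: Mon, 2059: Tue ✓, 2060: Thu, 2061: Fri, 2062: Sat, 2063: Sun, 2064: Tue ✓, 2065: Wed, 2066: Thu, 2067: Fri, 2068: Sun, 2069: Mon, 2070: Tue ✓, 2071: Wed, 2072: Fri, 2073: Sat, 2074: Sun, 2075: Mon, 2076: Wed, 2077: Thu, 2078: Fri, 2079: Sat
Tuesdays: 2053, 2059, 2064, 2070.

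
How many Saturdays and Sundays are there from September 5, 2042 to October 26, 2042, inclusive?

September 5, 2042 is a Friday.
That's 52 days from start to end, counting both.
52 = 7 × 7 + 3, so there are 7 full weeks plus 3 extra days.
Each full week contributes 2 weekend days (Sat, Sun): 7 × 2 = 14.
The 3 extra days are Friday, Saturday, Sunday — 2 of them qualify.
Total: 14 + 2 = 16.

16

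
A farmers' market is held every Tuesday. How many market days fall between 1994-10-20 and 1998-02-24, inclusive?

1994-10-20 is a Thursday.
The range spans 1224 days (inclusive of both endpoints).
1224 = 7 × 174 + 6, so there are 174 full weeks plus 6 extra days.
Each full week contributes one Tuesday: 174 so far.
The 6 extra days are Thu, Fri, Sat, Sun, Mon, Tue — 1 of them qualifies.
Total: 174 + 1 = 175.

175 Tuesdays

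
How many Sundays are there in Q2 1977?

1977-04-01 is a Friday.
The range spans 91 days (inclusive of both endpoints).
91 = 7 × 13, so the span is exactly 13 full weeks.
Each full week contributes one Sunday: 13 so far.

13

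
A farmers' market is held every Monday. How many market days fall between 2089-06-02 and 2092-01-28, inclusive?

2089-06-02 is a Thursday.
That's 971 days from start to end, counting both.
971 = 7 × 138 + 5, so there are 138 full weeks plus 5 extra days.
Each full week contributes one Monday: 138 so far.
The 5 extra days are Thu, Fri, Sat, Sun, Mon — 1 of them qualifies.
Total: 138 + 1 = 139.

139 Mondays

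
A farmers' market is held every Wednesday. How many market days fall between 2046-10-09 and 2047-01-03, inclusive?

13 Wednesdays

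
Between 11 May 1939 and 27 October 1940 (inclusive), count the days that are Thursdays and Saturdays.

11 May 1939 is a Thursday.
The range spans 536 days (inclusive of both endpoints).
536 = 7 × 76 + 4, so there are 76 full weeks plus 4 extra days.
Each full week contributes 2 days from the set (Thu, Sat): 76 × 2 = 152.
The 4 extra days are Thu, Fri, Sat, Sun — 2 of them qualify.
Total: 152 + 2 = 154.

154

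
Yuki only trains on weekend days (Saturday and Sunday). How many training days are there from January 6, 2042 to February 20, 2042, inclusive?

12

January 6, 2042 is a Monday.
From January 6, 2042 to February 20, 2042 is 46 days inclusive.
46 = 7 × 6 + 4, so there are 6 full weeks plus 4 extra days.
Each full week contributes 2 weekend days (Sat, Sun): 6 × 2 = 12.
The 4 extra days are Mon, Tue, Wed, Thu — none qualify.
Total: 12 + 0 = 12.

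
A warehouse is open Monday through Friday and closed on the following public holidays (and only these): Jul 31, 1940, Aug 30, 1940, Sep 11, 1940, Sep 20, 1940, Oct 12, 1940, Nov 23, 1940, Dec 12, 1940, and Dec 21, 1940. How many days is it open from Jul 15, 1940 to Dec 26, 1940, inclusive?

Jul 15, 1940 is a Monday.
The range spans 165 days (inclusive of both endpoints).
165 = 7 × 23 + 4, so there are 23 full weeks plus 4 extra days.
Each full week contributes 5 weekdays (Mon–Fri): 23 × 5 = 115.
The 4 extra days are Mon, Tue, Wed, Thu — 4 of them qualify.
Total: 115 + 4 = 119.
Holidays: Jul 31, 1940 (Wed); Aug 30, 1940 (Fri); Sep 11, 1940 (Wed); Sep 20, 1940 (Fri); Oct 12, 1940 (Sat); Nov 23, 1940 (Sat); Dec 12, 1940 (Thu); Dec 21, 1940 (Sat).
5 of the 8 holidays fall on weekdays; the rest are weekends and were already excluded.
Business days: 119 − 5 = 114.

114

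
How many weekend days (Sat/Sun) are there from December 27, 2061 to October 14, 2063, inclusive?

188

December 27, 2061 is a Tuesday.
That's 657 days from start to end, counting both.
657 = 7 × 93 + 6, so there are 93 full weeks plus 6 extra days.
Each full week contributes 2 weekend days (Sat, Sun): 93 × 2 = 186.
The 6 extra days are Tuesday, Wednesday, Thursday, Friday, Saturday, Sunday — 2 of them qualify.
Total: 186 + 2 = 188.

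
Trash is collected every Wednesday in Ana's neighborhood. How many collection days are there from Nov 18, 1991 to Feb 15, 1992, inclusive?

Nov 18, 1991 is a Monday.
The range spans 90 days (inclusive of both endpoints).
90 = 7 × 12 + 6, so there are 12 full weeks plus 6 extra days.
Each full week contributes one Wednesday: 12 so far.
The 6 extra days are Mon, Tue, Wed, Thu, Fri, Sat — 1 of them qualifies.
Total: 12 + 1 = 13.

13 Wednesdays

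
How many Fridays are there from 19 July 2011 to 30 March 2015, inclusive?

193 Fridays

19 July 2011 is a Tuesday.
The range spans 1351 days (inclusive of both endpoints).
1351 = 7 × 193, so the span is exactly 193 full weeks.
Each full week contributes one Friday: 193 so far.
Total: 193.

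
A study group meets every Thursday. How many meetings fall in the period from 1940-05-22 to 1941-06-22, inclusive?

1940-05-22 is a Wednesday.
That's 397 days from start to end, counting both.
397 = 7 × 56 + 5, so there are 56 full weeks plus 5 extra days.
Each full week contributes one Thursday: 56 so far.
The 5 extra days are Wed, Thu, Fri, Sat, Sun — 1 of them qualifies.
Total: 56 + 1 = 57.

57 Thursdays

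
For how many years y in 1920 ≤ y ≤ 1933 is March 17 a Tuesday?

2

Day of week of March 17 in each year:
1920: Wed, 1921: Thu, 1922: Fri, 1923: Sat, 1924: Mon, 1925: Tue ✓, 1926: Wed, 1927: Thu, 1928: Sat, 1929: Sun, 1930: Mon, 1931: Tue ✓, 1932: Thu, 1933: Fri
Tuesdays: 1925, 1931.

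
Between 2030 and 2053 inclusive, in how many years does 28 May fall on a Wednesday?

4

Day of week of May 28 in each year:
2030: Tue, 2031: Wed ✓, 2032: Fri, 2033: Sat, 2034: Sun, 2035: Mon, 2036: Wed ✓, 2037: Thu, 2038: Fri, 2039: Sat, 2040: Mon, 2041: Tue, 2042: Wed ✓, 2043: Thu, 2044: Sat, 2045: Sun, 2046: Mon, 2047: Tue, 2048: Thu, 2049: Fri, 2050: Sat, 2051: Sun, 2052: Tue, 2053: Wed ✓
Wednesdays: 2031, 2036, 2042, 2053.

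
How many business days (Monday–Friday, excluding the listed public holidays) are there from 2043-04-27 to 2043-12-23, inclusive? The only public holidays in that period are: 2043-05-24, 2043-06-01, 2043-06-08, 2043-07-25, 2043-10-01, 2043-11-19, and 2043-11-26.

168 business days

2043-04-27 is a Monday.
That's 241 days from start to end, counting both.
241 = 7 × 34 + 3, so there are 34 full weeks plus 3 extra days.
Each full week contributes 5 weekdays (Mon–Fri): 34 × 5 = 170.
The 3 extra days are Mon, Tue, Wed — 3 of them qualify.
Total: 170 + 3 = 173.
Holidays: 2043-05-24 (Sun); 2043-06-01 (Mon); 2043-06-08 (Mon); 2043-07-25 (Sat); 2043-10-01 (Thu); 2043-11-19 (Thu); 2043-11-26 (Thu).
5 of the 7 holidays fall on weekdays; the rest are weekends and were already excluded.
Business days: 173 − 5 = 168.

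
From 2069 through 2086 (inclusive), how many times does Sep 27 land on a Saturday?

2

Day of week of September 27 in each year:
2069: Fri, 2070: Sat ✓, 2071: Sun, 2072: Tue, 2073: Wed, 2074: Thu, 2075: Fri, 2076: Sun, 2077: Mon, 2078: Tue, 2079: Wed, 2080: Fri, 2081: Sat ✓, 2082: Sun, 2083: Mon, 2084: Wed, 2085: Thu, 2086: Fri
Saturdays: 2070, 2081.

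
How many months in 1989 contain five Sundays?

A month has five Sundays exactly when Sunday falls within its first (length − 28) days.
Jan: 31 days, starts Sun → 5 of Sun, Mon, Tue ✓
Feb: 28 days, starts Wed → 5 of (none)
Mar: 31 days, starts Wed → 5 of Wed, Thu, Fri
Apr: 30 days, starts Sat → 5 of Sat, Sun ✓
May: 31 days, starts Mon → 5 of Mon, Tue, Wed
Jun: 30 days, starts Thu → 5 of Thu, Fri
Jul: 31 days, starts Sat → 5 of Sat, Sun, Mon ✓
Aug: 31 days, starts Tue → 5 of Tue, Wed, Thu
Sep: 30 days, starts Fri → 5 of Fri, Sat
Oct: 31 days, starts Sun → 5 of Sun, Mon, Tue ✓
Nov: 30 days, starts Wed → 5 of Wed, Thu
Dec: 31 days, starts Fri → 5 of Fri, Sat, Sun ✓
Months with five Sundays: Jan, Apr, Jul, Oct, Dec.

5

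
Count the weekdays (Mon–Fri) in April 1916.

20

1 April 1916 is a Saturday.
From 1 April 1916 to 30 April 1916 is 30 days inclusive.
30 = 7 × 4 + 2, so there are 4 full weeks plus 2 extra days.
Each full week contributes 5 weekdays (Mon–Fri): 4 × 5 = 20.
The 2 extra days are Sat, Sun — none qualify.
Total: 20 + 0 = 20.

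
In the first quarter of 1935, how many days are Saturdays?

1935-01-01 is a Tuesday.
That's 90 days from start to end, counting both.
90 = 7 × 12 + 6, so there are 12 full weeks plus 6 extra days.
Each full week contributes one Saturday: 12 so far.
The 6 extra days are Tue, Wed, Thu, Fri, Sat, Sun — 1 of them qualifies.
Total: 12 + 1 = 13.

13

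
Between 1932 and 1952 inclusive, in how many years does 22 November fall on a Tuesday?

Day of week of November 22 in each year:
1932: Tue ✓, 1933: Wed, 1934: Thu, 1935: Fri, 1936: Sun, 1937: Mon, 1938: Tue ✓, 1939: Wed, 1940: Fri, 1941: Sat, 1942: Sun, 1943: Mon, 1944: Wed, 1945: Thu, 1946: Fri, 1947: Sat, 1948: Mon, 1949: Tue ✓, 1950: Wed, 1951: Thu, 1952: Sat
Tuesdays: 1932, 1938, 1949.

3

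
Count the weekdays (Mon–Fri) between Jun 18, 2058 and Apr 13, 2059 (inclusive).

214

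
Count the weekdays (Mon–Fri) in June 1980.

21

Jun 1, 1980 is a Sunday.
The range spans 30 days (inclusive of both endpoints).
30 = 7 × 4 + 2, so there are 4 full weeks plus 2 extra days.
Each full week contributes 5 weekdays (Mon–Fri): 4 × 5 = 20.
The 2 extra days are Sun, Mon — 1 of them qualifies.
Total: 20 + 1 = 21.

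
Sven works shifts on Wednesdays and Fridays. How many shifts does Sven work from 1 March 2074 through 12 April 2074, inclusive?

1 March 2074 is a Thursday.
That's 43 days from start to end, counting both.
43 = 7 × 6 + 1, so there are 6 full weeks plus 1 extra day.
Each full week contributes 2 days from the set (Wed, Fri): 6 × 2 = 12.
The 1 extra day is Thu — none qualify.
Total: 12 + 0 = 12.

12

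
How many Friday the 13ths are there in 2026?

The 13th falls on a Friday when the month's 13th has weekday Fri.
Jan 13 is Tue; Feb 13 is Fri ✓; Mar 13 is Fri ✓; Apr 13 is Mon; May 13 is Wed; Jun 13 is Sat; Jul 13 is Mon; Aug 13 is Thu; Sep 13 is Sun; Oct 13 is Tue; Nov 13 is Fri ✓; Dec 13 is Sun.
Friday the 13ths: Feb, Mar, Nov.

3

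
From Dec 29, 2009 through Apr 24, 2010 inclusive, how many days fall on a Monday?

Dec 29, 2009 is a Tuesday.
The range spans 117 days (inclusive of both endpoints).
117 = 7 × 16 + 5, so there are 16 full weeks plus 5 extra days.
Each full week contributes one Monday: 16 so far.
The 5 extra days are Tue, Wed, Thu, Fri, Sat — none qualify.
Total: 16 + 0 = 16.

16 Mondays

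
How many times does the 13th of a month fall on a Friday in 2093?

3

The 13th falls on a Friday when the month's 13th has weekday Fri.
Jan 13 is Tue; Feb 13 is Fri ✓; Mar 13 is Fri ✓; Apr 13 is Mon; May 13 is Wed; Jun 13 is Sat; Jul 13 is Mon; Aug 13 is Thu; Sep 13 is Sun; Oct 13 is Tue; Nov 13 is Fri ✓; Dec 13 is Sun.
Friday the 13ths: Feb, Mar, Nov.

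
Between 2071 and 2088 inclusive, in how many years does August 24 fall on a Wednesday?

Day of week of August 24 in each year:
2071: Mon, 2072: Wed ✓, 2073: Thu, 2074: Fri, 2075: Sat, 2076: Mon, 2077: Tue, 2078: Wed ✓, 2079: Thu, 2080: Sat, 2081: Sun, 2082: Mon, 2083: Tue, 2084: Thu, 2085: Fri, 2086: Sat, 2087: Sun, 2088: Tue
Wednesdays: 2072, 2078.

2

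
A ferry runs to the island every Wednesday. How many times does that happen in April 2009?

April 1, 2009 is a Wednesday.
That's 30 days from start to end, counting both.
30 = 7 × 4 + 2, so there are 4 full weeks plus 2 extra days.
Each full week contributes one Wednesday: 4 so far.
The 2 extra days are Wednesday, Thursday — 1 of them qualifies.
Total: 4 + 1 = 5.

5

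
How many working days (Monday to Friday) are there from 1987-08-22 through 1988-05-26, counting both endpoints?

1987-08-22 is a Saturday.
From 1987-08-22 to 1988-05-26 is 279 days inclusive.
279 = 7 × 39 + 6, so there are 39 full weeks plus 6 extra days.
Each full week contributes 5 weekdays (Mon–Fri): 39 × 5 = 195.
The 6 extra days are Sat, Sun, Mon, Tue, Wed, Thu — 4 of them qualify.
Total: 195 + 4 = 199.

199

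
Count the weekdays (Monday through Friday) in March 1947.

1947-03-01 is a Saturday.
That's 31 days from start to end, counting both.
31 = 7 × 4 + 3, so there are 4 full weeks plus 3 extra days.
Each full week contributes 5 weekdays (Mon–Fri): 4 × 5 = 20.
The 3 extra days are Sat, Sun, Mon — 1 of them qualifies.
Total: 20 + 1 = 21.

21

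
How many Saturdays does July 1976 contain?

July 1, 1976 is a Thursday.
From July 1, 1976 to July 31, 1976 is 31 days inclusive.
31 = 7 × 4 + 3, so there are 4 full weeks plus 3 extra days.
Each full week contributes one Saturday: 4 so far.
The 3 extra days are Thursday, Friday, Saturday — 1 of them qualifies.
Total: 4 + 1 = 5.

5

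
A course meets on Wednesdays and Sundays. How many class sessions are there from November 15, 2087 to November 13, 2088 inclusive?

104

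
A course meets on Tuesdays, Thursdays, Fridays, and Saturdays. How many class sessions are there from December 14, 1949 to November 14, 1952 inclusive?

610

December 14, 1949 is a Wednesday.
From December 14, 1949 to November 14, 1952 is 1067 days inclusive.
1067 = 7 × 152 + 3, so there are 152 full weeks plus 3 extra days.
Each full week contributes 4 days from the set (Tue, Thu, Fri, Sat): 152 × 4 = 608.
The 3 extra days are Wednesday, Thursday, Friday — 2 of them qualify.
Total: 608 + 2 = 610.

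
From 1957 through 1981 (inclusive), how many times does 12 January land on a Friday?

Day of week of January 12 in each year:
1957: Sat, 1958: Sun, 1959: Mon, 1960: Tue, 1961: Thu, 1962: Fri ✓, 1963: Sat, 1964: Sun, 1965: Tue, 1966: Wed, 1967: Thu, 1968: Fri ✓, 1969: Sun, 1970: Mon, 1971: Tue, 1972: Wed, 1973: Fri ✓, 1974: Sat, 1975: Sun, 1976: Mon, 1977: Wed, 1978: Thu, 1979: Fri ✓, 1980: Sat, 1981: Mon
Fridays: 1962, 1968, 1973, 1979.

4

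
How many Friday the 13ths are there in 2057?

The 13th falls on a Friday when the month's 13th has weekday Fri.
Jan 13 is Sat; Feb 13 is Tue; Mar 13 is Tue; Apr 13 is Fri ✓; May 13 is Sun; Jun 13 is Wed; Jul 13 is Fri ✓; Aug 13 is Mon; Sep 13 is Thu; Oct 13 is Sat; Nov 13 is Tue; Dec 13 is Thu.
Friday the 13ths: Apr, Jul.

2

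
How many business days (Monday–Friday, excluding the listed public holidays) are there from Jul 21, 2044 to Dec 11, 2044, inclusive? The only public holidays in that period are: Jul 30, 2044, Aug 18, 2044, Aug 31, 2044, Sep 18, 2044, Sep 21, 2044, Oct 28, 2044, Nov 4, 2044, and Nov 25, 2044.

96 business days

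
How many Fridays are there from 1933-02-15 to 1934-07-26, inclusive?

1933-02-15 is a Wednesday.
The range spans 527 days (inclusive of both endpoints).
527 = 7 × 75 + 2, so there are 75 full weeks plus 2 extra days.
Each full week contributes one Friday: 75 so far.
The 2 extra days are Wednesday, Thursday — none qualify.
Total: 75 + 0 = 75.

75 Fridays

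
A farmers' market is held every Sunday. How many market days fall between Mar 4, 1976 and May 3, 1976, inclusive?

9

Mar 4, 1976 is a Thursday.
That's 61 days from start to end, counting both.
61 = 7 × 8 + 5, so there are 8 full weeks plus 5 extra days.
Each full week contributes one Sunday: 8 so far.
The 5 extra days are Thu, Fri, Sat, Sun, Mon — 1 of them qualifies.
Total: 8 + 1 = 9.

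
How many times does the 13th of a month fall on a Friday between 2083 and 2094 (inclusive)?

19

Friday-the-13ths by year:
2083: Aug
2084: Oct
2085: Apr, Jul
2086: Sep, Dec
2087: Jun
2088: Feb, Aug
2089: May
2090: Jan, Oct
2091: Apr, Jul
2092: Jun
2093: Feb, Mar, Nov
2094: Aug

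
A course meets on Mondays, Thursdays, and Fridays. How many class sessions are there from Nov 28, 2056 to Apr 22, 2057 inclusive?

Nov 28, 2056 is a Tuesday.
From Nov 28, 2056 to Apr 22, 2057 is 146 days inclusive.
146 = 7 × 20 + 6, so there are 20 full weeks plus 6 extra days.
Each full week contributes 3 days from the set (Mon, Thu, Fri): 20 × 3 = 60.
The 6 extra days are Tue, Wed, Thu, Fri, Sat, Sun — 2 of them qualify.
Total: 60 + 2 = 62.

62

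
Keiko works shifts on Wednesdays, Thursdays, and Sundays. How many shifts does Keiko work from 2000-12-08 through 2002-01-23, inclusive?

176

2000-12-08 is a Friday.
From 2000-12-08 to 2002-01-23 is 412 days inclusive.
412 = 7 × 58 + 6, so there are 58 full weeks plus 6 extra days.
Each full week contributes 3 days from the set (Wed, Thu, Sun): 58 × 3 = 174.
The 6 extra days are Friday, Saturday, Sunday, Monday, Tuesday, Wednesday — 2 of them qualify.
Total: 174 + 2 = 176.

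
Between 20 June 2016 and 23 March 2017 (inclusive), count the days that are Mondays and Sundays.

20 June 2016 is a Monday.
That's 277 days from start to end, counting both.
277 = 7 × 39 + 4, so there are 39 full weeks plus 4 extra days.
Each full week contributes 2 days from the set (Mon, Sun): 39 × 2 = 78.
The 4 extra days are Monday, Tuesday, Wednesday, Thursday — 1 of them qualifies.
Total: 78 + 1 = 79.

79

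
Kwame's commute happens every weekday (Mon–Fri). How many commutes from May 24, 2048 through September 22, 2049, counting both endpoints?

348 weekdays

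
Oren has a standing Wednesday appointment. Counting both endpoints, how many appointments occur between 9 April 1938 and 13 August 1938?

18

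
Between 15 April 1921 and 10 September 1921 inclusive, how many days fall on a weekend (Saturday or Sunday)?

15 April 1921 is a Friday.
The range spans 149 days (inclusive of both endpoints).
149 = 7 × 21 + 2, so there are 21 full weeks plus 2 extra days.
Each full week contributes 2 weekend days (Sat, Sun): 21 × 2 = 42.
The 2 extra days are Friday, Saturday — 1 of them qualifies.
Total: 42 + 1 = 43.

43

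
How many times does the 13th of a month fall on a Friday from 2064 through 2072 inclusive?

Friday-the-13ths by year:
2064: Jun
2065: Feb, Mar, Nov
2066: Aug
2067: May
2068: Jan, Apr, Jul
2069: Sep, Dec
2070: Jun
2071: Feb, Mar, Nov
2072: May

16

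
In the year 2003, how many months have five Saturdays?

A month has five Saturdays exactly when Saturday falls within its first (length − 28) days.
Jan: 31 days, starts Wed → 5 of Wed, Thu, Fri
Feb: 28 days, starts Sat → 5 of (none)
Mar: 31 days, starts Sat → 5 of Sat, Sun, Mon ✓
Apr: 30 days, starts Tue → 5 of Tue, Wed
May: 31 days, starts Thu → 5 of Thu, Fri, Sat ✓
Jun: 30 days, starts Sun → 5 of Sun, Mon
Jul: 31 days, starts Tue → 5 of Tue, Wed, Thu
Aug: 31 days, starts Fri → 5 of Fri, Sat, Sun ✓
Sep: 30 days, starts Mon → 5 of Mon, Tue
Oct: 31 days, starts Wed → 5 of Wed, Thu, Fri
Nov: 30 days, starts Sat → 5 of Sat, Sun ✓
Dec: 31 days, starts Mon → 5 of Mon, Tue, Wed
Months with five Saturdays: Mar, May, Aug, Nov.

4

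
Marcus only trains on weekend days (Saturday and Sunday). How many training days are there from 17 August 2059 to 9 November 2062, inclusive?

337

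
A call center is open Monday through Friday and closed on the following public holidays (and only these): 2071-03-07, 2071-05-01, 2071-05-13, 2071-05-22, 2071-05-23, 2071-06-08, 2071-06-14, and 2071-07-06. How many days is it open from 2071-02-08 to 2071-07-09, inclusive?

2071-02-08 is a Sunday.
That's 152 days from start to end, counting both.
152 = 7 × 21 + 5, so there are 21 full weeks plus 5 extra days.
Each full week contributes 5 weekdays (Mon–Fri): 21 × 5 = 105.
The 5 extra days are Sun, Mon, Tue, Wed, Thu — 4 of them qualify.
Total: 105 + 4 = 109.
Holidays: 2071-03-07 (Sat); 2071-05-01 (Fri); 2071-05-13 (Wed); 2071-05-22 (Fri); 2071-05-23 (Sat); 2071-06-08 (Mon); 2071-06-14 (Sun); 2071-07-06 (Mon).
5 of the 8 holidays fall on weekdays; the rest are weekends and were already excluded.
Business days: 109 − 5 = 104.

104 business days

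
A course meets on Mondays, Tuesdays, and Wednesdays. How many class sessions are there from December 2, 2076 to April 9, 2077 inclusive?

December 2, 2076 is a Wednesday.
The range spans 129 days (inclusive of both endpoints).
129 = 7 × 18 + 3, so there are 18 full weeks plus 3 extra days.
Each full week contributes 3 days from the set (Mon, Tue, Wed): 18 × 3 = 54.
The 3 extra days are Wed, Thu, Fri — 1 of them qualifies.
Total: 54 + 1 = 55.

55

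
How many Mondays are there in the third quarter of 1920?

1920-07-01 is a Thursday.
The range spans 92 days (inclusive of both endpoints).
92 = 7 × 13 + 1, so there are 13 full weeks plus 1 extra day.
Each full week contributes one Monday: 13 so far.
The 1 extra day is Thu — none qualify.
Total: 13 + 0 = 13.

13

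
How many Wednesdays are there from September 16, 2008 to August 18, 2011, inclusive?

September 16, 2008 is a Tuesday.
The range spans 1067 days (inclusive of both endpoints).
1067 = 7 × 152 + 3, so there are 152 full weeks plus 3 extra days.
Each full week contributes one Wednesday: 152 so far.
The 3 extra days are Tue, Wed, Thu — 1 of them qualifies.
Total: 152 + 1 = 153.

153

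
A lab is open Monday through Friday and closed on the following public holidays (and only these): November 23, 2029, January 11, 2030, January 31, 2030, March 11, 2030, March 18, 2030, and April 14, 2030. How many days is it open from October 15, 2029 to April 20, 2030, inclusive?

130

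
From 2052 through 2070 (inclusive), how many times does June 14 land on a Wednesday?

Day of week of June 14 in each year:
2052: Fri, 2053: Sat, 2054: Sun, 2055: Mon, 2056: Wed ✓, 2057: Thu, 2058: Fri, 2059: Sat, 2060: Mon, 2061: Tue, 2062: Wed ✓, 2063: Thu, 2064: Sat, 2065: Sun, 2066: Mon, 2067: Tue, 2068: Thu, 2069: Fri, 2070: Sat
Wednesdays: 2056, 2062.

2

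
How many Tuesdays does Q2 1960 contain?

13

1 April 1960 is a Friday.
That's 91 days from start to end, counting both.
91 = 7 × 13, so the span is exactly 13 full weeks.
Each full week contributes one Tuesday: 13 so far.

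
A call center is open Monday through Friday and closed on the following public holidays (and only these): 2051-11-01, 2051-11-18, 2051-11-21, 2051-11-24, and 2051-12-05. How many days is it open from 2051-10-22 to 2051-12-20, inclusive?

2051-10-22 is a Sunday.
From 2051-10-22 to 2051-12-20 is 60 days inclusive.
60 = 7 × 8 + 4, so there are 8 full weeks plus 4 extra days.
Each full week contributes 5 weekdays (Mon–Fri): 8 × 5 = 40.
The 4 extra days are Sun, Mon, Tue, Wed — 3 of them qualify.
Total: 40 + 3 = 43.
Holidays: 2051-11-01 (Wed); 2051-11-18 (Sat); 2051-11-21 (Tue); 2051-11-24 (Fri); 2051-12-05 (Tue).
4 of the 5 holidays fall on weekdays; the rest are weekends and were already excluded.
Business days: 43 − 4 = 39.

39 working days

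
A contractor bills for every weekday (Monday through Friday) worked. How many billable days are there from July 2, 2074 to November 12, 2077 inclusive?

880 weekdays

July 2, 2074 is a Monday.
The range spans 1230 days (inclusive of both endpoints).
1230 = 7 × 175 + 5, so there are 175 full weeks plus 5 extra days.
Each full week contributes 5 weekdays (Mon–Fri): 175 × 5 = 875.
The 5 extra days are Mon, Tue, Wed, Thu, Fri — 5 of them qualify.
Total: 875 + 5 = 880.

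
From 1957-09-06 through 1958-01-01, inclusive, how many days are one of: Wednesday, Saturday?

34

1957-09-06 is a Friday.
From 1957-09-06 to 1958-01-01 is 118 days inclusive.
118 = 7 × 16 + 6, so there are 16 full weeks plus 6 extra days.
Each full week contributes 2 days from the set (Wed, Sat): 16 × 2 = 32.
The 6 extra days are Friday, Saturday, Sunday, Monday, Tuesday, Wednesday — 2 of them qualify.
Total: 32 + 2 = 34.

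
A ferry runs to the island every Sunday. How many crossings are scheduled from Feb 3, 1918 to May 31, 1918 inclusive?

17

Feb 3, 1918 is a Sunday.
That's 118 days from start to end, counting both.
118 = 7 × 16 + 6, so there are 16 full weeks plus 6 extra days.
Each full week contributes one Sunday: 16 so far.
The 6 extra days are Sunday, Monday, Tuesday, Wednesday, Thursday, Friday — 1 of them qualifies.
Total: 16 + 1 = 17.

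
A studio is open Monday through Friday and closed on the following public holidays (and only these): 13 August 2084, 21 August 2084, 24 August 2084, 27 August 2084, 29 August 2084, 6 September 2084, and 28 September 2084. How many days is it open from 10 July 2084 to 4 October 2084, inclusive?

10 July 2084 is a Monday.
From 10 July 2084 to 4 October 2084 is 87 days inclusive.
87 = 7 × 12 + 3, so there are 12 full weeks plus 3 extra days.
Each full week contributes 5 weekdays (Mon–Fri): 12 × 5 = 60.
The 3 extra days are Mon, Tue, Wed — 3 of them qualify.
Total: 60 + 3 = 63.
Holidays: 13 August 2084 (Sun); 21 August 2084 (Mon); 24 August 2084 (Thu); 27 August 2084 (Sun); 29 August 2084 (Tue); 6 September 2084 (Wed); 28 September 2084 (Thu).
5 of the 7 holidays fall on weekdays; the rest are weekends and were already excluded.
Business days: 63 − 5 = 58.

58 business days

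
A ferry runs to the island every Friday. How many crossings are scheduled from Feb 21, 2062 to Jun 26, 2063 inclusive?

70

Feb 21, 2062 is a Tuesday.
From Feb 21, 2062 to Jun 26, 2063 is 491 days inclusive.
491 = 7 × 70 + 1, so there are 70 full weeks plus 1 extra day.
Each full week contributes one Friday: 70 so far.
The 1 extra day is Tuesday — none qualify.
Total: 70 + 0 = 70.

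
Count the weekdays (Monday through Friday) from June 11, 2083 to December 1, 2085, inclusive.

646 weekdays

June 11, 2083 is a Friday.
The range spans 905 days (inclusive of both endpoints).
905 = 7 × 129 + 2, so there are 129 full weeks plus 2 extra days.
Each full week contributes 5 weekdays (Mon–Fri): 129 × 5 = 645.
The 2 extra days are Friday, Saturday — 1 of them qualifies.
Total: 645 + 1 = 646.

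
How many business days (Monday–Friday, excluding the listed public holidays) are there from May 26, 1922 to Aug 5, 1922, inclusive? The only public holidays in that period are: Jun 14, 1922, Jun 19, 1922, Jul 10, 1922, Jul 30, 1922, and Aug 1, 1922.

47

May 26, 1922 is a Friday.
The range spans 72 days (inclusive of both endpoints).
72 = 7 × 10 + 2, so there are 10 full weeks plus 2 extra days.
Each full week contributes 5 weekdays (Mon–Fri): 10 × 5 = 50.
The 2 extra days are Friday, Saturday — 1 of them qualifies.
Total: 50 + 1 = 51.
Holidays: Jun 14, 1922 (Wed); Jun 19, 1922 (Mon); Jul 10, 1922 (Mon); Jul 30, 1922 (Sun); Aug 1, 1922 (Tue).
4 of the 5 holidays fall on weekdays; the rest are weekends and were already excluded.
Business days: 51 − 4 = 47.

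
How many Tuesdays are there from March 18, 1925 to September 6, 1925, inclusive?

24

March 18, 1925 is a Wednesday.
That's 173 days from start to end, counting both.
173 = 7 × 24 + 5, so there are 24 full weeks plus 5 extra days.
Each full week contributes one Tuesday: 24 so far.
The 5 extra days are Wed, Thu, Fri, Sat, Sun — none qualify.
Total: 24 + 0 = 24.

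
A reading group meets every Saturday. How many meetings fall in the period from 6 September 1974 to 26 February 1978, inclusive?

182 Saturdays

6 September 1974 is a Friday.
That's 1270 days from start to end, counting both.
1270 = 7 × 181 + 3, so there are 181 full weeks plus 3 extra days.
Each full week contributes one Saturday: 181 so far.
The 3 extra days are Fri, Sat, Sun — 1 of them qualifies.
Total: 181 + 1 = 182.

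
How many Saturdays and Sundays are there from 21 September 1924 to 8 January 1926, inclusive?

135

21 September 1924 is a Sunday.
From 21 September 1924 to 8 January 1926 is 475 days inclusive.
475 = 7 × 67 + 6, so there are 67 full weeks plus 6 extra days.
Each full week contributes 2 weekend days (Sat, Sun): 67 × 2 = 134.
The 6 extra days are Sun, Mon, Tue, Wed, Thu, Fri — 1 of them qualifies.
Total: 134 + 1 = 135.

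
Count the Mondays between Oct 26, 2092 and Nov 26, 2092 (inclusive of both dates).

5 Mondays

Oct 26, 2092 is a Sunday.
The range spans 32 days (inclusive of both endpoints).
32 = 7 × 4 + 4, so there are 4 full weeks plus 4 extra days.
Each full week contributes one Monday: 4 so far.
The 4 extra days are Sunday, Monday, Tuesday, Wednesday — 1 of them qualifies.
Total: 4 + 1 = 5.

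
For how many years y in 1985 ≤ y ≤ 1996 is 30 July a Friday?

1

Day of week of July 30 in each year:
1985: Tue, 1986: Wed, 1987: Thu, 1988: Sat, 1989: Sun, 1990: Mon, 1991: Tue, 1992: Thu, 1993: Fri ✓, 1994: Sat, 1995: Sun, 1996: Tue
Fridays: 1993.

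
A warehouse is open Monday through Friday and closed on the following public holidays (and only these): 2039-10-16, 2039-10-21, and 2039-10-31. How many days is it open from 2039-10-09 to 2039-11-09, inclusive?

2039-10-09 is a Sunday.
From 2039-10-09 to 2039-11-09 is 32 days inclusive.
32 = 7 × 4 + 4, so there are 4 full weeks plus 4 extra days.
Each full week contributes 5 weekdays (Mon–Fri): 4 × 5 = 20.
The 4 extra days are Sun, Mon, Tue, Wed — 3 of them qualify.
Total: 20 + 3 = 23.
Holidays: 2039-10-16 (Sun); 2039-10-21 (Fri); 2039-10-31 (Mon).
2 of the 3 holidays fall on weekdays; the rest are weekends and were already excluded.
Business days: 23 − 2 = 21.

21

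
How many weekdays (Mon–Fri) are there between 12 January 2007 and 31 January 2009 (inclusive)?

536 weekdays

12 January 2007 is a Friday.
The range spans 751 days (inclusive of both endpoints).
751 = 7 × 107 + 2, so there are 107 full weeks plus 2 extra days.
Each full week contributes 5 weekdays (Mon–Fri): 107 × 5 = 535.
The 2 extra days are Friday, Saturday — 1 of them qualifies.
Total: 535 + 1 = 536.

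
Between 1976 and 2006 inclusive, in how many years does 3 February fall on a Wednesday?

4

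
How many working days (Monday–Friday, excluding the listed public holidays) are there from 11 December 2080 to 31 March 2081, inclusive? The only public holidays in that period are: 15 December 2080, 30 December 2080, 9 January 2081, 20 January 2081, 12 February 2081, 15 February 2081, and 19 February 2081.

74

11 December 2080 is a Wednesday.
That's 111 days from start to end, counting both.
111 = 7 × 15 + 6, so there are 15 full weeks plus 6 extra days.
Each full week contributes 5 weekdays (Mon–Fri): 15 × 5 = 75.
The 6 extra days are Wed, Thu, Fri, Sat, Sun, Mon — 4 of them qualify.
Total: 75 + 4 = 79.
Holidays: 15 December 2080 (Sun); 30 December 2080 (Mon); 9 January 2081 (Thu); 20 January 2081 (Mon); 12 February 2081 (Wed); 15 February 2081 (Sat); 19 February 2081 (Wed).
5 of the 7 holidays fall on weekdays; the rest are weekends and were already excluded.
Business days: 79 − 5 = 74.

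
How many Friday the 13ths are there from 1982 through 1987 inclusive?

Friday-the-13ths by year:
1982: Aug
1983: May
1984: Jan, Apr, Jul
1985: Sep, Dec
1986: Jun
1987: Feb, Mar, Nov

11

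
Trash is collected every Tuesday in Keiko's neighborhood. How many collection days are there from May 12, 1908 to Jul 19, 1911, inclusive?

167 Tuesdays

May 12, 1908 is a Tuesday.
The range spans 1164 days (inclusive of both endpoints).
1164 = 7 × 166 + 2, so there are 166 full weeks plus 2 extra days.
Each full week contributes one Tuesday: 166 so far.
The 2 extra days are Tue, Wed — 1 of them qualifies.
Total: 166 + 1 = 167.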